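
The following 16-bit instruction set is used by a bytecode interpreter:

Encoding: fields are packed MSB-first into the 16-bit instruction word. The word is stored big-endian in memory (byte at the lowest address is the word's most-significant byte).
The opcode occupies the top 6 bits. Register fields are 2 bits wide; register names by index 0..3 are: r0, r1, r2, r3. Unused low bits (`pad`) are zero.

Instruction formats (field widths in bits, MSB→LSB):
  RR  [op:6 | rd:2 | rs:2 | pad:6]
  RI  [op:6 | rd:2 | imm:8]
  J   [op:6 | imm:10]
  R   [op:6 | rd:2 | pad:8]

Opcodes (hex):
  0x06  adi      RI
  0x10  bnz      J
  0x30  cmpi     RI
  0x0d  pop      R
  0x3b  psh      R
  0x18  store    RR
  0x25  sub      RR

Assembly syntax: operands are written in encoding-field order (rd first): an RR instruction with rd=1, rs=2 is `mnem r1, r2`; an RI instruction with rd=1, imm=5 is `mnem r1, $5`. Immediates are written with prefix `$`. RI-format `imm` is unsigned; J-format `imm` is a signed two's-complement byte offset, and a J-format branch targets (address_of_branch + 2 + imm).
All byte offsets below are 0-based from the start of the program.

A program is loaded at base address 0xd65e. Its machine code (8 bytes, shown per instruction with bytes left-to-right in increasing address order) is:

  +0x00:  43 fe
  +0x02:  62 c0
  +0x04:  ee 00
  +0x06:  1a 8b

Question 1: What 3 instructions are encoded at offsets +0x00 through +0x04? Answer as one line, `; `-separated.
off 0x00: read 43 fe as big → 0x43fe
  opcode bits[15:10]=0x10: bnz/J
  [9:0] imm=1022 (s10→-2) = $-2
off 0x02: read 62 c0 as big → 0x62c0
  opcode bits[15:10]=0x18: store/RR
  [9:8] rd=2 = r2
  [7:6] rs=3 = r3
off 0x04: read ee 00 as big → 0xee00
  opcode bits[15:10]=0x3b: psh/R
  [9:8] rd=2 = r2

bnz $-2; store r2, r3; psh r2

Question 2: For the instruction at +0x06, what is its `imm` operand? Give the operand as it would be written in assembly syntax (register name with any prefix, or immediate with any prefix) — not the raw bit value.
$139

@+06  big-endian(1a 8b) = 0x1a8b
  op=0x1a8b>>10=0x6 ⇒ adi (RI)
  rd: (w>>8)&0x3=0x2 → r2
  imm: (w>>0)&0xff=0x8b → $139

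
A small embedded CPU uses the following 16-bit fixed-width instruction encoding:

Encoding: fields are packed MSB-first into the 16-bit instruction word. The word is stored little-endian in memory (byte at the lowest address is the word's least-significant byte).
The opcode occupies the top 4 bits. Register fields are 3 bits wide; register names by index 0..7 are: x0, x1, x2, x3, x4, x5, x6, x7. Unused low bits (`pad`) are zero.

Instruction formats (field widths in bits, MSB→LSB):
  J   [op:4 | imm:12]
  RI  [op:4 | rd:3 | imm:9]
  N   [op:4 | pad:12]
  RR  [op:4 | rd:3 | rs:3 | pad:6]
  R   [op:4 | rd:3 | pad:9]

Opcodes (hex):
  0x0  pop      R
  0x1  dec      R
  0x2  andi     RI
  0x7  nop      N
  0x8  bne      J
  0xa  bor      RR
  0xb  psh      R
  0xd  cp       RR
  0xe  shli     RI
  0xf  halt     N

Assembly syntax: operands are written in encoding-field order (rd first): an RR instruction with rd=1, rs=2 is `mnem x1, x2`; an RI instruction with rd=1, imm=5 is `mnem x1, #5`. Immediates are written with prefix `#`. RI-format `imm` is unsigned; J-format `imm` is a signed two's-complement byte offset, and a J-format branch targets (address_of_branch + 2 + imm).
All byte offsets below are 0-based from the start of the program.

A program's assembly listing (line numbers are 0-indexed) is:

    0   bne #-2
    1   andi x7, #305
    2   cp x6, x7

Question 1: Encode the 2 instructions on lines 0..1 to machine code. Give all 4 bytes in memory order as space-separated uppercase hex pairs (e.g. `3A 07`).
FE 8F 31 2F

line 0 (bne): pack op=0x8:4|imm=-2:12 = 0x8ffe; little→ fe 8f
line 1 (andi): pack op=0x2:4|rd=7:3|imm=305:9 = 0x2f31; little→ 31 2f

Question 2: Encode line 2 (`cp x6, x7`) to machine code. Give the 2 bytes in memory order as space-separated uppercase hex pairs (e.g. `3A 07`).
C0 DD

L2: cp op=0xd:4|rd=6:3|rs=7:3|pad=0:6 ⇒ 0xddc0 ⇒ little c0 dd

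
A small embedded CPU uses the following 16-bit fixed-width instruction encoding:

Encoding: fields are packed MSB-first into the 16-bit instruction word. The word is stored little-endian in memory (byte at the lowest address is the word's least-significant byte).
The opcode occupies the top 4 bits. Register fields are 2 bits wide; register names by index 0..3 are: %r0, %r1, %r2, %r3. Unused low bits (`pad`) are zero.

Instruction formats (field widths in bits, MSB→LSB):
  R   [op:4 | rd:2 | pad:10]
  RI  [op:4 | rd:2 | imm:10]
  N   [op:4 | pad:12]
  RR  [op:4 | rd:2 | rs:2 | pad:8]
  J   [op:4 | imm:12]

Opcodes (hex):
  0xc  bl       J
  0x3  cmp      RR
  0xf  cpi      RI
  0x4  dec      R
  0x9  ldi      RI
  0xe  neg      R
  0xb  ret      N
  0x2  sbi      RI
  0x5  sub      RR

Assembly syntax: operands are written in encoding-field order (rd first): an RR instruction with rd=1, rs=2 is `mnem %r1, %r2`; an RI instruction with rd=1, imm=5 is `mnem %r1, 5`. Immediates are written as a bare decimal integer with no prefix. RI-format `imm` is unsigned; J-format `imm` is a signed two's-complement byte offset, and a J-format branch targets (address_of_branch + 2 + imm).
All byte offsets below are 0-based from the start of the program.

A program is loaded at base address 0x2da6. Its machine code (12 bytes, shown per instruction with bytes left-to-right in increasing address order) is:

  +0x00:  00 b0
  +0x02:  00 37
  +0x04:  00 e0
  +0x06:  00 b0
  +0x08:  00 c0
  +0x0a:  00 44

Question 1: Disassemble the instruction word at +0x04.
+0x04: 00 e0 ⇒ word 0xe000 (little)
  op=0xe000>>12=0xe ⇒ neg (R)
  rd: (w>>10)&0x3=0x0 → %r0

neg %r0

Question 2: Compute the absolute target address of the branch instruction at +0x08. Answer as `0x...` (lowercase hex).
0x2db0

[08] 00 c0 → 0xc000
  top 4b → 0xc → bl [J]
  [11:0] imm=0 = 0
  target = base 0x2da6 + off 0x08 + 2 + imm 0 = 0x2db0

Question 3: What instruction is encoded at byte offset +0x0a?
dec %r1

off 0x0a: read 00 44 as little → 0x4400
  opcode bits[15:12]=0x4: dec/R
  [11:10] rd=1 = %r1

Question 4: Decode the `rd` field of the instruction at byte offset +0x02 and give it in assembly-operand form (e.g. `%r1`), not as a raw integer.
%r1

@+02  little-endian(00 37) = 0x3700
  op=0x3700>>12=0x3 ⇒ cmp (RR)
  rd@[11:10]=0x1 ⇒ %r1
  rs@[9:8]=0x3 ⇒ %r3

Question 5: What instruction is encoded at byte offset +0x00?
ret

@+00  little-endian(00 b0) = 0xb000
  opcode bits[15:12]=0xb: ret/N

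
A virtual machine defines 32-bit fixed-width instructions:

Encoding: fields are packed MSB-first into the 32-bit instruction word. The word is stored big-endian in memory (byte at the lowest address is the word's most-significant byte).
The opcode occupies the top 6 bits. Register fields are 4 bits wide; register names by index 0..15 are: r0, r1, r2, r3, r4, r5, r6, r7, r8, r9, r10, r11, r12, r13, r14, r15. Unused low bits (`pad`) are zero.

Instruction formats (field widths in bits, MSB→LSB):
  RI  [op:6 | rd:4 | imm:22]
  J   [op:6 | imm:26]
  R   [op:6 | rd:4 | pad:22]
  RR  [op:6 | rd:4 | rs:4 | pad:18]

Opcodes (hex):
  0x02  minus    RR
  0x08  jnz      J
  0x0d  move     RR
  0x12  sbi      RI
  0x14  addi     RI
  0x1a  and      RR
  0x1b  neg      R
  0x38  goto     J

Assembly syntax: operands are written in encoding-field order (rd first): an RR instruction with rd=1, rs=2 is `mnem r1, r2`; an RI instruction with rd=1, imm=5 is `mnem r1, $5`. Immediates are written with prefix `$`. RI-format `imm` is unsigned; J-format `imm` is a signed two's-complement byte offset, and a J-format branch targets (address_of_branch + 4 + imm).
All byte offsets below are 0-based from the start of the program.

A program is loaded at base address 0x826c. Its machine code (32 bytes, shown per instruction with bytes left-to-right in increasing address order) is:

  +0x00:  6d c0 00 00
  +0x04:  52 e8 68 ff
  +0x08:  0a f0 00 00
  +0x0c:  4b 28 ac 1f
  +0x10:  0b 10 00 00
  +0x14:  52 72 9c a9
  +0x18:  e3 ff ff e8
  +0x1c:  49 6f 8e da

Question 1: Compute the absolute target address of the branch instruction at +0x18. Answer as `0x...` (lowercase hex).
0x8270

@+18  big-endian(e3 ff ff e8) = 0xe3ffffe8
  op=0xe3ffffe8>>26=0x38 ⇒ goto (J)
  imm: (w>>0)&0x3ffffff=0x3ffffe8 (s26→-24) → $-24
  target = base 0x826c + off 0x18 + 4 + imm -24 = 0x8270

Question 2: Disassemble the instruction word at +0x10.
minus r12, r4

+0x10: 0b 10 00 00 ⇒ word 0x0b100000 (big)
  opcode bits[31:26]=0x2: minus/RR
  rd@[25:22]=0xc ⇒ r12
  rs@[21:18]=0x4 ⇒ r4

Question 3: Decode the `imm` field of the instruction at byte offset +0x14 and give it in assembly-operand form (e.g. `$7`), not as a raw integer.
$3316905

@+14  big-endian(52 72 9c a9) = 0x52729ca9
  op=0x52729ca9>>26=0x14 ⇒ addi (RI)
  [25:22] rd=9 = r9
  [21:0] imm=3316905 = $3316905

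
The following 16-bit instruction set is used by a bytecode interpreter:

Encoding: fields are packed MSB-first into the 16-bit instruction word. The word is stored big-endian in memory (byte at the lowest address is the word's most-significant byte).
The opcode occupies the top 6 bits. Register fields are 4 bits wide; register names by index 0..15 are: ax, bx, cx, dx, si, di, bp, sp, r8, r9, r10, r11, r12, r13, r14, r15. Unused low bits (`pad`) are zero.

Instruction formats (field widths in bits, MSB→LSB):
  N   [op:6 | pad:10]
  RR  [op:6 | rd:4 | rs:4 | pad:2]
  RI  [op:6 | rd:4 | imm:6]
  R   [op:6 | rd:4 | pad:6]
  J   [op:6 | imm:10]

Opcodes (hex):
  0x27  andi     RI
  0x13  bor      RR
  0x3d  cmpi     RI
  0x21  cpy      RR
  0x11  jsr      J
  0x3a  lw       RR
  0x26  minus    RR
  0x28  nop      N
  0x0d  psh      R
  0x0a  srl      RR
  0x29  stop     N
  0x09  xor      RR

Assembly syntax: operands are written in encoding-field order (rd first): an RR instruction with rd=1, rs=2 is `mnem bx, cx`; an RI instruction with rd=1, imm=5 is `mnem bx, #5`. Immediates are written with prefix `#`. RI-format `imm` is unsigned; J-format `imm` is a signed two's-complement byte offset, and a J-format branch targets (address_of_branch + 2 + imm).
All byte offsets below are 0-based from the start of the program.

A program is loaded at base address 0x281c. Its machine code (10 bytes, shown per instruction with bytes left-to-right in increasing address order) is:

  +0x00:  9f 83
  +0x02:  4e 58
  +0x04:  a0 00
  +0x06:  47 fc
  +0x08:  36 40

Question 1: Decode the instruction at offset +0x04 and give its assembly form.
nop

+0x04: a0 00 ⇒ word 0xa000 (big)
  opcode bits[15:10]=0x28: nop/N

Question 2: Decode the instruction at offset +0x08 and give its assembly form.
+0x08: 36 40 ⇒ word 0x3640 (big)
  top 6b → 0xd → psh [R]
  rd@[9:6]=0x9 ⇒ r9

psh r9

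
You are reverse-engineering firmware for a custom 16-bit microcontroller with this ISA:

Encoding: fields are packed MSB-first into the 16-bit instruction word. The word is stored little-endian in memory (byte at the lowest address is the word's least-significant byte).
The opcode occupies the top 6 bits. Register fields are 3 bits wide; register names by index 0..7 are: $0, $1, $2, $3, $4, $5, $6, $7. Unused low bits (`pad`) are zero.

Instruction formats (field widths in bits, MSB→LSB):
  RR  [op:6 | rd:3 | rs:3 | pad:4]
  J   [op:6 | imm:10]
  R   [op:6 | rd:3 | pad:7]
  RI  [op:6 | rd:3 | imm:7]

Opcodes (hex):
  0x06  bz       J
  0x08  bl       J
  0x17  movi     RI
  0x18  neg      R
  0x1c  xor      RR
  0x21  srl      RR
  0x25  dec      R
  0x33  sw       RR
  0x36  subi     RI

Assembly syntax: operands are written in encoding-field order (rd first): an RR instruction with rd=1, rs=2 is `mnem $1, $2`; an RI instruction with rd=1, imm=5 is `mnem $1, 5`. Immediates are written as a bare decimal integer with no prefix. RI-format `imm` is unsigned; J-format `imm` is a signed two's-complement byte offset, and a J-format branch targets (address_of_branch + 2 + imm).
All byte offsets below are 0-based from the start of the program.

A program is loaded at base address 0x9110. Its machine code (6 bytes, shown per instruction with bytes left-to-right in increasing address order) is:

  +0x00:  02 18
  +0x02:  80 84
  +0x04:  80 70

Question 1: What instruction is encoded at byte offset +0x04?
@+04  little-endian(80 70) = 0x7080
  op=0x7080>>10=0x1c ⇒ xor (RR)
  [9:7] rd=1 = $1
  [6:4] rs=0 = $0

xor $1, $0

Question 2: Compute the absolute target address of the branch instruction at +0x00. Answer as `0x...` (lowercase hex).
[00] 02 18 → 0x1802
  opcode bits[15:10]=0x6: bz/J
  imm@[9:0]=0x2 ⇒ 2
  target = base 0x9110 + off 0x00 + 2 + imm 2 = 0x9114

0x9114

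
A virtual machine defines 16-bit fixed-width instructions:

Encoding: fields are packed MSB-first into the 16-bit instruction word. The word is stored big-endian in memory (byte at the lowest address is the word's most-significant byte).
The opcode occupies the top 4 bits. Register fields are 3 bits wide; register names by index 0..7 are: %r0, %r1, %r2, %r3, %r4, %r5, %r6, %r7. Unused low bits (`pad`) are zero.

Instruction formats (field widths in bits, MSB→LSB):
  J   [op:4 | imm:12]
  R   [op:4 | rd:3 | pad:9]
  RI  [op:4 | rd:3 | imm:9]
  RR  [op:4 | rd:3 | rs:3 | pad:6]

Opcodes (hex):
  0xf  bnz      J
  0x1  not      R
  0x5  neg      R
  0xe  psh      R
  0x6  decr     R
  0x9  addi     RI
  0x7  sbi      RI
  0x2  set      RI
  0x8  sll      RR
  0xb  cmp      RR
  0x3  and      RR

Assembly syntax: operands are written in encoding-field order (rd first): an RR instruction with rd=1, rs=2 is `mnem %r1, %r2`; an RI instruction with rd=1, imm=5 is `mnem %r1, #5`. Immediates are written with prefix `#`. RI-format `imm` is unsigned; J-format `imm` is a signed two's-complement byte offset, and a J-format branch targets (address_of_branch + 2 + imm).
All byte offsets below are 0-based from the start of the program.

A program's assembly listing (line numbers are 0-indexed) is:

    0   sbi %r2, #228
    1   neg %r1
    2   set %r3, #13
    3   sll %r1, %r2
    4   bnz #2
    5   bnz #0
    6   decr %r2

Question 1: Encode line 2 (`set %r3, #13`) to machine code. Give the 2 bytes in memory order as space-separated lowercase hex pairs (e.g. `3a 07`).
line 2 (set): pack op=0x2:4|rd=3:3|imm=13:9 = 0x260d; big→ 26 0d

26 0d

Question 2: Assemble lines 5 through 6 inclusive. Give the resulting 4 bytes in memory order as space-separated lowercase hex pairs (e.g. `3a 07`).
line 5 (bnz): pack op=0xf:4|imm=0:12 = 0xf000; big→ f0 00
line 6 (decr): pack op=0x6:4|rd=2:3|pad=0:9 = 0x6400; big→ 64 00

f0 00 64 00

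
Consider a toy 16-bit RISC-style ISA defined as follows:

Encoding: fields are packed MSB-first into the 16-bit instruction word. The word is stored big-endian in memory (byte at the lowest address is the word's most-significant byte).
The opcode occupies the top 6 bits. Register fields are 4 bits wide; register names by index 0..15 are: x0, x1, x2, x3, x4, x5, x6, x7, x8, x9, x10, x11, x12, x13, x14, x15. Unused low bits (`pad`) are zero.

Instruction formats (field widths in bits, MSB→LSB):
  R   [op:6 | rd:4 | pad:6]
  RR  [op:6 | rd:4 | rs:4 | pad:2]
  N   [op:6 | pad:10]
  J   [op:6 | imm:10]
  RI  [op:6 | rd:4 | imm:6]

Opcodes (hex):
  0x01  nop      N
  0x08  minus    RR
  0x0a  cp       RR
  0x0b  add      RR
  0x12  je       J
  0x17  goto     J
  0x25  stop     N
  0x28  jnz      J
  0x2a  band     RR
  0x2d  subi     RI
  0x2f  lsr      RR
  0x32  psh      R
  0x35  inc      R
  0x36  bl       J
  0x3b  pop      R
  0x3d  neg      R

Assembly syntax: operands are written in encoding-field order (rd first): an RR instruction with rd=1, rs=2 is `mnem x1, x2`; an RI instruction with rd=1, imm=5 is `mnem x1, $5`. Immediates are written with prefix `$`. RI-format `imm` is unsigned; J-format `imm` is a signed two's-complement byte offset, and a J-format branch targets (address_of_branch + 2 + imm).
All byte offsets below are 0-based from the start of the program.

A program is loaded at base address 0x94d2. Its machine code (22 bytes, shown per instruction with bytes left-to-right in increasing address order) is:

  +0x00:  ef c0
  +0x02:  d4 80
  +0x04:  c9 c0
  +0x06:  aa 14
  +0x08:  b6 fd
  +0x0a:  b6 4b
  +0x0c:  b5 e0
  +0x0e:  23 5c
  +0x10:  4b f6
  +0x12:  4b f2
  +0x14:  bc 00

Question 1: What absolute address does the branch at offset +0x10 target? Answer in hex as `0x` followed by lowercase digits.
off 0x10: read 4b f6 as big → 0x4bf6
  op=0x4bf6>>10=0x12 ⇒ je (J)
  imm@[9:0]=0x3f6 (s10→-10) ⇒ $-10
  target = base 0x94d2 + off 0x10 + 2 + imm -10 = 0x94da

0x94da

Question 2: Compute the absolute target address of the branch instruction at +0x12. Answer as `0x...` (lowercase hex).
0x94d8

off 0x12: read 4b f2 as big → 0x4bf2
  opcode bits[15:10]=0x12: je/J
  imm: (w>>0)&0x3ff=0x3f2 (s10→-14) → $-14
  target = base 0x94d2 + off 0x12 + 2 + imm -14 = 0x94d8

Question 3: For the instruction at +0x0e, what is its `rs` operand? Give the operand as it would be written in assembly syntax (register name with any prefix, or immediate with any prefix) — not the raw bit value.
x7

+0x0e: 23 5c ⇒ word 0x235c (big)
  op=0x235c>>10=0x8 ⇒ minus (RR)
  rd: (w>>6)&0xf=0xd → x13
  rs: (w>>2)&0xf=0x7 → x7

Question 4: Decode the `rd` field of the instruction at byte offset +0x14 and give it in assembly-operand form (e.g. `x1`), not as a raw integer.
off 0x14: read bc 00 as big → 0xbc00
  top 6b → 0x2f → lsr [RR]
  rd: (w>>6)&0xf=0x0 → x0
  rs: (w>>2)&0xf=0x0 → x0

x0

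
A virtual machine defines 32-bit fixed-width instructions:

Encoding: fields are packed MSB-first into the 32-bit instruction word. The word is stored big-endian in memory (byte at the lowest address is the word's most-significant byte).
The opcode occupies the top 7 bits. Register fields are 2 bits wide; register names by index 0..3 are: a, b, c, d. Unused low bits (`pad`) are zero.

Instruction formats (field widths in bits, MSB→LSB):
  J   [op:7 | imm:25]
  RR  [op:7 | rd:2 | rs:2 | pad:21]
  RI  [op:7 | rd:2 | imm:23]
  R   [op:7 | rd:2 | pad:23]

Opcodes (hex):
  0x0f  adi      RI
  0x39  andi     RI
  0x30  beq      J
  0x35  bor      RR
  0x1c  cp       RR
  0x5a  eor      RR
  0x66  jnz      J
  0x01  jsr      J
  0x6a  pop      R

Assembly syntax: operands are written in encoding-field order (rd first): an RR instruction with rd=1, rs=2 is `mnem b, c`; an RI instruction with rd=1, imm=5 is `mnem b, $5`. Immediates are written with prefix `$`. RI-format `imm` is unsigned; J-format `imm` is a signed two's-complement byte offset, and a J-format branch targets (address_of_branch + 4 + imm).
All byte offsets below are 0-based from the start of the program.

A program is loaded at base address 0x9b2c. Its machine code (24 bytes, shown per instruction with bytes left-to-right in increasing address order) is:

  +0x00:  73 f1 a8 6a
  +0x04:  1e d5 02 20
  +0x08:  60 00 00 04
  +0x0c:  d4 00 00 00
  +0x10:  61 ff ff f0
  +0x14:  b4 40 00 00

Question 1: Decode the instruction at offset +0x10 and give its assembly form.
beq $-16

[10] 61 ff ff f0 → 0x61fffff0
  top 7b → 0x30 → beq [J]
  imm: (w>>0)&0x1ffffff=0x1fffff0 (s25→-16) → $-16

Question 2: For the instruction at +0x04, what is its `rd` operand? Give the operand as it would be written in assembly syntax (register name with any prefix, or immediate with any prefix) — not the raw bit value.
b

off 0x04: read 1e d5 02 20 as big → 0x1ed50220
  op=0x1ed50220>>25=0xf ⇒ adi (RI)
  rd@[24:23]=0x1 ⇒ b
  imm@[22:0]=0x550220 ⇒ $5571104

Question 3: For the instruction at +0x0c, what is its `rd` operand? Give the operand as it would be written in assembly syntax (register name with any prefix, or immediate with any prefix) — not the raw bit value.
+0x0c: d4 00 00 00 ⇒ word 0xd4000000 (big)
  opcode bits[31:25]=0x6a: pop/R
  rd: (w>>23)&0x3=0x0 → a

a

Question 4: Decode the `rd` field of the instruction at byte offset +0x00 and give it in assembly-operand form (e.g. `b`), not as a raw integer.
d

off 0x00: read 73 f1 a8 6a as big → 0x73f1a86a
  opcode bits[31:25]=0x39: andi/RI
  [24:23] rd=3 = d
  [22:0] imm=7448682 = $7448682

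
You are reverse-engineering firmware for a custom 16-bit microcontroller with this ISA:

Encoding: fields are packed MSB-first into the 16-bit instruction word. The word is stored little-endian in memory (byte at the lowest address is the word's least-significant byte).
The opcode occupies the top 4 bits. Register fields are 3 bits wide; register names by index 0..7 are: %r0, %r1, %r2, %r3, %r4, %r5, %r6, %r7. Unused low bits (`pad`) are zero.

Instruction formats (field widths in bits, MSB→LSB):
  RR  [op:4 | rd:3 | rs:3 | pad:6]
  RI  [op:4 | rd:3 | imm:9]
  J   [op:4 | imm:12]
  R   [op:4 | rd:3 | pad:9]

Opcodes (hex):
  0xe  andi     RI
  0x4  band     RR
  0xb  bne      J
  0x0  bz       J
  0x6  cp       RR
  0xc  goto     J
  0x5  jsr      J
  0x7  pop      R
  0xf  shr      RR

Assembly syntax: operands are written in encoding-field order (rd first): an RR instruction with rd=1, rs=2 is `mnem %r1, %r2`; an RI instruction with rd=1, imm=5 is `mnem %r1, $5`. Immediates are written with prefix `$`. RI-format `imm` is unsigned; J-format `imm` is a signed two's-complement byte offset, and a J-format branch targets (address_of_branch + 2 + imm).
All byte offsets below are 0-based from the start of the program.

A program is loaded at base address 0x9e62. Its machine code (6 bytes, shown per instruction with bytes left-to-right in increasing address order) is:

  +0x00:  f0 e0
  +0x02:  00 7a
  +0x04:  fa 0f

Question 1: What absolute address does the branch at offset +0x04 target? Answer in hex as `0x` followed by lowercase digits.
0x9e62

@+04  little-endian(fa 0f) = 0x0ffa
  opcode bits[15:12]=0x0: bz/J
  [11:0] imm=4090 (s12→-6) = $-6
  target = base 0x9e62 + off 0x04 + 2 + imm -6 = 0x9e62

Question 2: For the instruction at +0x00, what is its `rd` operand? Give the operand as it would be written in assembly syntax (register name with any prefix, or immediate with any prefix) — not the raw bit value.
@+00  little-endian(f0 e0) = 0xe0f0
  opcode bits[15:12]=0xe: andi/RI
  rd: (w>>9)&0x7=0x0 → %r0
  imm: (w>>0)&0x1ff=0xf0 → $240

%r0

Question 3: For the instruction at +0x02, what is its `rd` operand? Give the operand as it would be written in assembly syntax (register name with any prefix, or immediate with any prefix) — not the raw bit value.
@+02  little-endian(00 7a) = 0x7a00
  top 4b → 0x7 → pop [R]
  rd@[11:9]=0x5 ⇒ %r5

%r5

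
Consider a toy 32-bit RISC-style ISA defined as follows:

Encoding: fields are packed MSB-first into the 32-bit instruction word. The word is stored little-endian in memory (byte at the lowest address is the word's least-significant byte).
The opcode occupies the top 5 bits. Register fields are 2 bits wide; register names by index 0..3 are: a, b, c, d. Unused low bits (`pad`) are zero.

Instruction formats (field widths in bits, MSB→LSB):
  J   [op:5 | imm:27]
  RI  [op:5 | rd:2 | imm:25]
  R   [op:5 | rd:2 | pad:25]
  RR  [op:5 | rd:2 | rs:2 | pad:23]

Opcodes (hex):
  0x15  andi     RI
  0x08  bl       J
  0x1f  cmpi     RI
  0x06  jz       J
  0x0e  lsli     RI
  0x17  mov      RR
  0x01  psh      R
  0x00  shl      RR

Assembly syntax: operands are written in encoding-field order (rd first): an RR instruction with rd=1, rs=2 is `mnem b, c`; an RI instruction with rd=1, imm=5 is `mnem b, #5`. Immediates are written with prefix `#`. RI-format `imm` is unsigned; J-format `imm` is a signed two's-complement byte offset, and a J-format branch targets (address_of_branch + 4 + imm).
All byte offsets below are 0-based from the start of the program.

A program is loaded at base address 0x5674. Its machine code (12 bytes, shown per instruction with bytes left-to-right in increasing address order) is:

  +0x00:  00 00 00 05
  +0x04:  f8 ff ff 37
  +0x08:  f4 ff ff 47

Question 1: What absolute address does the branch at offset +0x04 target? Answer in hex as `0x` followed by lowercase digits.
off 0x04: read f8 ff ff 37 as little → 0x37fffff8
  op=0x37fffff8>>27=0x6 ⇒ jz (J)
  [26:0] imm=134217720 (s27→-8) = #-8
  target = base 0x5674 + off 0x04 + 4 + imm -8 = 0x5674

0x5674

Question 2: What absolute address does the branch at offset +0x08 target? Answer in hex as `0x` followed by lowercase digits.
0x5674

@+08  little-endian(f4 ff ff 47) = 0x47fffff4
  op=0x47fffff4>>27=0x8 ⇒ bl (J)
  imm: (w>>0)&0x7ffffff=0x7fffff4 (s27→-12) → #-12
  target = base 0x5674 + off 0x08 + 4 + imm -12 = 0x5674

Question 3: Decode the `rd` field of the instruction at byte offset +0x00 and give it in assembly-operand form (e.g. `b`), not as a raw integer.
+0x00: 00 00 00 05 ⇒ word 0x05000000 (little)
  top 5b → 0x0 → shl [RR]
  rd@[26:25]=0x2 ⇒ c
  rs@[24:23]=0x2 ⇒ c

c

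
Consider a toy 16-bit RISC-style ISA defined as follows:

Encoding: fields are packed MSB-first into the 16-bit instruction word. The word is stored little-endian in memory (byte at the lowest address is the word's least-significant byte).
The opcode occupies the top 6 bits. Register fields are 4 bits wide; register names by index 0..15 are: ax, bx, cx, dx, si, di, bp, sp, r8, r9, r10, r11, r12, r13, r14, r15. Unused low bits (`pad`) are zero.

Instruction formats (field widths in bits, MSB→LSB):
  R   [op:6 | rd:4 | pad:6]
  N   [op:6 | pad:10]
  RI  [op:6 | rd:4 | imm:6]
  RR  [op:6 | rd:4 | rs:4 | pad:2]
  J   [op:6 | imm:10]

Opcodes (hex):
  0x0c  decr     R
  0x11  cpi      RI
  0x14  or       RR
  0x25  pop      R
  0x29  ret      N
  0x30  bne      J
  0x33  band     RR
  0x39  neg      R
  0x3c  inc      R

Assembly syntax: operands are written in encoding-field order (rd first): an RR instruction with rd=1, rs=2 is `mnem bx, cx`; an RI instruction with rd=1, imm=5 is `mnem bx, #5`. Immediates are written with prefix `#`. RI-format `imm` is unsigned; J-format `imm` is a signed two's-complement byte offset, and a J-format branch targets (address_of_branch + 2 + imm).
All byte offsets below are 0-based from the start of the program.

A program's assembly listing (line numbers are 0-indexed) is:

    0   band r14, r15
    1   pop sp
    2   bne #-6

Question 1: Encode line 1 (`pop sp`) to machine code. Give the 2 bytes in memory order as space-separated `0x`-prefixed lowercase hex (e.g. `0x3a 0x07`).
0xc0 0x95

1. pop fields op=0x25:6|rd=7:4|pad=0:6 → word 95c0h → c0 95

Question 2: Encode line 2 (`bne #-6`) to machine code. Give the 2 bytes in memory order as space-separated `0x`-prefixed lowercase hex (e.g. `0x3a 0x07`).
0xfa 0xc3

L2: bne op=0x30:6|imm=-6:10 ⇒ 0xc3fa ⇒ little fa c3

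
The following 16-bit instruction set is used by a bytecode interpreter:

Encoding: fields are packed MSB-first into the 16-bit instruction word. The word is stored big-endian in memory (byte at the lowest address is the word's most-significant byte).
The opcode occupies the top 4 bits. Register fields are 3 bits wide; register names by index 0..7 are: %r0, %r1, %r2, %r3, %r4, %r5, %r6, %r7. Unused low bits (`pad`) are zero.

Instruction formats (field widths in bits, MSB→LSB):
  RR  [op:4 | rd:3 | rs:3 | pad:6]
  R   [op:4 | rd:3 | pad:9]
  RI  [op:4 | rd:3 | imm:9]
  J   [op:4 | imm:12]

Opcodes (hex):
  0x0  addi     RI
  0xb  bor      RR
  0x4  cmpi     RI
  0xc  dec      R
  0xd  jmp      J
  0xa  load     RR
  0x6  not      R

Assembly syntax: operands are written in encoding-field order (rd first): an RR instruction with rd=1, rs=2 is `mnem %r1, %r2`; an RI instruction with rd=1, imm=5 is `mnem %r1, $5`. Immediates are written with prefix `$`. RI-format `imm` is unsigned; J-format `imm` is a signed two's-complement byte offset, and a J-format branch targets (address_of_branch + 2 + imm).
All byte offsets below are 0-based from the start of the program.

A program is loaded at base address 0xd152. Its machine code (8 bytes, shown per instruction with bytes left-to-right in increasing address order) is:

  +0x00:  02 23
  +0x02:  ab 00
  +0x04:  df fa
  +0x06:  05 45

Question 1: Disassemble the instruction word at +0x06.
addi %r2, $325

off 0x06: read 05 45 as big → 0x0545
  opcode bits[15:12]=0x0: addi/RI
  rd: (w>>9)&0x7=0x2 → %r2
  imm: (w>>0)&0x1ff=0x145 → $325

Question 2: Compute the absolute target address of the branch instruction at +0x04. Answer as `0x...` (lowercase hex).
0xd152

@+04  big-endian(df fa) = 0xdffa
  op=0xdffa>>12=0xd ⇒ jmp (J)
  imm@[11:0]=0xffa (s12→-6) ⇒ $-6
  target = base 0xd152 + off 0x04 + 2 + imm -6 = 0xd152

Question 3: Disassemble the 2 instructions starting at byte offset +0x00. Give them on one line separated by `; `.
off 0x00: read 02 23 as big → 0x0223
  top 4b → 0x0 → addi [RI]
  rd@[11:9]=0x1 ⇒ %r1
  imm@[8:0]=0x23 ⇒ $35
off 0x02: read ab 00 as big → 0xab00
  top 4b → 0xa → load [RR]
  rd@[11:9]=0x5 ⇒ %r5
  rs@[8:6]=0x4 ⇒ %r4

addi %r1, $35; load %r5, %r4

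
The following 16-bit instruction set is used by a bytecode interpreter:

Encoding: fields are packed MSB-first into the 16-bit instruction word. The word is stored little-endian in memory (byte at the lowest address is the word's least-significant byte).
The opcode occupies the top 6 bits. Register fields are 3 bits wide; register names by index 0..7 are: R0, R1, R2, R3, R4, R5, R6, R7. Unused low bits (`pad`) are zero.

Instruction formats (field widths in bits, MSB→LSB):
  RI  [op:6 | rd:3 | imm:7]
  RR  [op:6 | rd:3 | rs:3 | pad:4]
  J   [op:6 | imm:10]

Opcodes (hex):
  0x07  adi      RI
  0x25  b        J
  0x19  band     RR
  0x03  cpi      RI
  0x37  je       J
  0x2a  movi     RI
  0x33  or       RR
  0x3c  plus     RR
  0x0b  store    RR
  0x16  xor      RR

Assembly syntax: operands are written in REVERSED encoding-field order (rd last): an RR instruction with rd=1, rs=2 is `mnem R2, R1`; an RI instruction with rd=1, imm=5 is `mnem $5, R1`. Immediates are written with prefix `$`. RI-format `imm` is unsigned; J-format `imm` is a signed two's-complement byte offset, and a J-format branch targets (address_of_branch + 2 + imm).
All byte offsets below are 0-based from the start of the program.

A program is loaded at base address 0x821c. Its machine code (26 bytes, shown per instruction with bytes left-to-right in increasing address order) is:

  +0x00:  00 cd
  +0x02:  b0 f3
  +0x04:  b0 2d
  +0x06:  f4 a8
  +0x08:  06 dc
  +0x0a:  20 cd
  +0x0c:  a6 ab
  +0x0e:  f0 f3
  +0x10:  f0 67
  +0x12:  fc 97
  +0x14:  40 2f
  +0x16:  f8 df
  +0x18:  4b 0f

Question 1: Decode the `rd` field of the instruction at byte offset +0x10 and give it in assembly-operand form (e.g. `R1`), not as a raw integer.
R7

[10] f0 67 → 0x67f0
  top 6b → 0x19 → band [RR]
  rd@[9:7]=0x7 ⇒ R7
  rs@[6:4]=0x7 ⇒ R7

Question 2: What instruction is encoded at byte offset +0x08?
je $6

off 0x08: read 06 dc as little → 0xdc06
  top 6b → 0x37 → je [J]
  [9:0] imm=6 = $6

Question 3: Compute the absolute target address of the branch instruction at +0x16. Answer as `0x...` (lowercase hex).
[16] f8 df → 0xdff8
  opcode bits[15:10]=0x37: je/J
  imm: (w>>0)&0x3ff=0x3f8 (s10→-8) → $-8
  target = base 0x821c + off 0x16 + 2 + imm -8 = 0x822c

0x822c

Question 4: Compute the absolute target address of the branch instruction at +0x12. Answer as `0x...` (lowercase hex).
0x822c

off 0x12: read fc 97 as little → 0x97fc
  top 6b → 0x25 → b [J]
  [9:0] imm=1020 (s10→-4) = $-4
  target = base 0x821c + off 0x12 + 2 + imm -4 = 0x822c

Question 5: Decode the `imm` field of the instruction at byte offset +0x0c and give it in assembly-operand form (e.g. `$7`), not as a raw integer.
$38

+0x0c: a6 ab ⇒ word 0xaba6 (little)
  opcode bits[15:10]=0x2a: movi/RI
  rd@[9:7]=0x7 ⇒ R7
  imm@[6:0]=0x26 ⇒ $38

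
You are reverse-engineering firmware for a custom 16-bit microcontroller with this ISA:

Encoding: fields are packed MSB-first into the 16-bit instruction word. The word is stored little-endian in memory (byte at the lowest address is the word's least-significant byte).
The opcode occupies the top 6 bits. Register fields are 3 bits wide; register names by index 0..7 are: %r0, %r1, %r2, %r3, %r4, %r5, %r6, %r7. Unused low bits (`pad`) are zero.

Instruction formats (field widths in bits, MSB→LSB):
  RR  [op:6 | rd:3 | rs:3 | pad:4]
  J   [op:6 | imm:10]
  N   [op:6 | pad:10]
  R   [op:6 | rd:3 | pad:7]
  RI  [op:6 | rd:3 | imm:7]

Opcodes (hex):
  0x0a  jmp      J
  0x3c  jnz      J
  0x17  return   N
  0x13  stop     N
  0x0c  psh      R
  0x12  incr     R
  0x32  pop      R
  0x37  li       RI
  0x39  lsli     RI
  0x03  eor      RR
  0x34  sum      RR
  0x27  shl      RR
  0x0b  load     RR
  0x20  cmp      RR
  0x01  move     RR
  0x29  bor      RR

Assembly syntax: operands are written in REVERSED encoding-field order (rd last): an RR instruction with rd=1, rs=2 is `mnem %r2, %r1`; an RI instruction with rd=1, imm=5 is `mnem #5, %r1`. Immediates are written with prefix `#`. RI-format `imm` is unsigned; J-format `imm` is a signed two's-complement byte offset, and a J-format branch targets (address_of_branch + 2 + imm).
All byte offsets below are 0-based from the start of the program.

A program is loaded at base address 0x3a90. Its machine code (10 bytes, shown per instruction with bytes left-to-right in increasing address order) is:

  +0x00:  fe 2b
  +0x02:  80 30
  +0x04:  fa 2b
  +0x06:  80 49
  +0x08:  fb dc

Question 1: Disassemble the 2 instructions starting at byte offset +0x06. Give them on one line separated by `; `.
incr %r3; li #123, %r1

+0x06: 80 49 ⇒ word 0x4980 (little)
  op=0x4980>>10=0x12 ⇒ incr (R)
  rd: (w>>7)&0x7=0x3 → %r3
+0x08: fb dc ⇒ word 0xdcfb (little)
  op=0xdcfb>>10=0x37 ⇒ li (RI)
  rd: (w>>7)&0x7=0x1 → %r1
  imm: (w>>0)&0x7f=0x7b → #123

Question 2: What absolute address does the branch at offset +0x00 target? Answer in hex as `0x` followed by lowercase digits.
off 0x00: read fe 2b as little → 0x2bfe
  op=0x2bfe>>10=0xa ⇒ jmp (J)
  [9:0] imm=1022 (s10→-2) = #-2
  target = base 0x3a90 + off 0x00 + 2 + imm -2 = 0x3a90

0x3a90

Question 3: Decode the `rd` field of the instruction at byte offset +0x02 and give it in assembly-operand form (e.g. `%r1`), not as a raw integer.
[02] 80 30 → 0x3080
  op=0x3080>>10=0xc ⇒ psh (R)
  [9:7] rd=1 = %r1

%r1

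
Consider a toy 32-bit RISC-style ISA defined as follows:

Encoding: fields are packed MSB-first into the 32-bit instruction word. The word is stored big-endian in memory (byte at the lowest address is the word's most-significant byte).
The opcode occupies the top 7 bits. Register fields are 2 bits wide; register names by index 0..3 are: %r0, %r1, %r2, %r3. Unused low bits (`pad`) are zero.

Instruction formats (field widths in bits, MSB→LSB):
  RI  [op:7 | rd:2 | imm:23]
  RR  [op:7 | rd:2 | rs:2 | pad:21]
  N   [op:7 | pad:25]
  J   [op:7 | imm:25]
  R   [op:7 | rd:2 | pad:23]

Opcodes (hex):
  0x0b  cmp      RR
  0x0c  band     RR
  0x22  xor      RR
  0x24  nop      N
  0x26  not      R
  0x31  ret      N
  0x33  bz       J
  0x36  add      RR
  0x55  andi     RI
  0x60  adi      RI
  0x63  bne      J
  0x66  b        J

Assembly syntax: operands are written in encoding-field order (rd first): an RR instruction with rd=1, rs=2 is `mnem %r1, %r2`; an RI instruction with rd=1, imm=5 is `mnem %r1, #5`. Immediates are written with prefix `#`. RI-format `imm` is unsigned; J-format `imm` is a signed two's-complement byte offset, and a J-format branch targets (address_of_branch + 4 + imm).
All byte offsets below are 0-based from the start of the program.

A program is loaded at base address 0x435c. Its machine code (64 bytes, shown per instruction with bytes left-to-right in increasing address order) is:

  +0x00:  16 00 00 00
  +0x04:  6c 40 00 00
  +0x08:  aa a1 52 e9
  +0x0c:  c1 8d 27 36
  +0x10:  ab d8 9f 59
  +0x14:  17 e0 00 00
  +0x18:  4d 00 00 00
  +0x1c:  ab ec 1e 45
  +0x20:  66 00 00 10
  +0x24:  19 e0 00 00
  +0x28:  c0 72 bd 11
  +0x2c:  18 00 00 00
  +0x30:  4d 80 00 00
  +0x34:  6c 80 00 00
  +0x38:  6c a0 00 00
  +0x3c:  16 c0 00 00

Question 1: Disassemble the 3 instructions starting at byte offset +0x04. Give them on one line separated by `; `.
add %r0, %r2; andi %r1, #2183913; adi %r3, #862006

off 0x04: read 6c 40 00 00 as big → 0x6c400000
  opcode bits[31:25]=0x36: add/RR
  rd: (w>>23)&0x3=0x0 → %r0
  rs: (w>>21)&0x3=0x2 → %r2
off 0x08: read aa a1 52 e9 as big → 0xaaa152e9
  opcode bits[31:25]=0x55: andi/RI
  rd: (w>>23)&0x3=0x1 → %r1
  imm: (w>>0)&0x7fffff=0x2152e9 → #2183913
off 0x0c: read c1 8d 27 36 as big → 0xc18d2736
  opcode bits[31:25]=0x60: adi/RI
  rd: (w>>23)&0x3=0x3 → %r3
  imm: (w>>0)&0x7fffff=0xd2736 → #862006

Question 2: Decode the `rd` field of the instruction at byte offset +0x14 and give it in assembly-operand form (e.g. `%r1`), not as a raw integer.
[14] 17 e0 00 00 → 0x17e00000
  top 7b → 0xb → cmp [RR]
  rd@[24:23]=0x3 ⇒ %r3
  rs@[22:21]=0x3 ⇒ %r3

%r3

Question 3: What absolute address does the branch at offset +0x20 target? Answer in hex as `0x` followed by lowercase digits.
0x4390

@+20  big-endian(66 00 00 10) = 0x66000010
  top 7b → 0x33 → bz [J]
  imm: (w>>0)&0x1ffffff=0x10 → #16
  target = base 0x435c + off 0x20 + 4 + imm 16 = 0x4390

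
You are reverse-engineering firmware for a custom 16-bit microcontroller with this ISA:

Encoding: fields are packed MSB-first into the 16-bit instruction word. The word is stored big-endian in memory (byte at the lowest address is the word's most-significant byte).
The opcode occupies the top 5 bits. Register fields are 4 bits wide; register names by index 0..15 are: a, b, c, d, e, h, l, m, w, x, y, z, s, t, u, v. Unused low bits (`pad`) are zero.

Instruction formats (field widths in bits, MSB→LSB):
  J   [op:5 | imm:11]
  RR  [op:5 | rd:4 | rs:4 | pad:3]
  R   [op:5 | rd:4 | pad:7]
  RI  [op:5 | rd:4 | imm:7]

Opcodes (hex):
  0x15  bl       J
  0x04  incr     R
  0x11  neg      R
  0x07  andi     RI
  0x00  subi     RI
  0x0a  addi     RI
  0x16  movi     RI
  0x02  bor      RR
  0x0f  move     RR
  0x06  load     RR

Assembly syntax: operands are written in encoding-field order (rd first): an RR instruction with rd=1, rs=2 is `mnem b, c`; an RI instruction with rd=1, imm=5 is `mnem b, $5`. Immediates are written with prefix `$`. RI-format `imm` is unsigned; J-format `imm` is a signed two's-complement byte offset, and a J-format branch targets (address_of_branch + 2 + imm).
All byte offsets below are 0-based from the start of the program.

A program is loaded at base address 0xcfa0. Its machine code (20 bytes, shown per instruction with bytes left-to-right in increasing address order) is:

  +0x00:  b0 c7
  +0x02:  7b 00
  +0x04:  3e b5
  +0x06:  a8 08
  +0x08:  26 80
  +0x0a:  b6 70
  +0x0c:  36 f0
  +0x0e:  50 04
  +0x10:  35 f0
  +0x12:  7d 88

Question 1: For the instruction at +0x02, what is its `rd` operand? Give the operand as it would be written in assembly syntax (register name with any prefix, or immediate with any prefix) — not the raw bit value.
l

[02] 7b 00 → 0x7b00
  top 5b → 0xf → move [RR]
  rd@[10:7]=0x6 ⇒ l
  rs@[6:3]=0x0 ⇒ a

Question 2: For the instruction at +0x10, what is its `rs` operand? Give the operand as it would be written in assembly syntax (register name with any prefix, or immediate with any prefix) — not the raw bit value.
off 0x10: read 35 f0 as big → 0x35f0
  opcode bits[15:11]=0x6: load/RR
  [10:7] rd=11 = z
  [6:3] rs=14 = u

u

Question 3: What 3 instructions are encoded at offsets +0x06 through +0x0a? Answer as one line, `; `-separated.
bl $8; incr t; movi s, $112

[06] a8 08 → 0xa808
  top 5b → 0x15 → bl [J]
  imm: (w>>0)&0x7ff=0x8 → $8
[08] 26 80 → 0x2680
  top 5b → 0x4 → incr [R]
  rd: (w>>7)&0xf=0xd → t
[0a] b6 70 → 0xb670
  top 5b → 0x16 → movi [RI]
  rd: (w>>7)&0xf=0xc → s
  imm: (w>>0)&0x7f=0x70 → $112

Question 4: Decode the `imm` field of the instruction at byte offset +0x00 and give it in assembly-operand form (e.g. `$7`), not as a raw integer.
$71

off 0x00: read b0 c7 as big → 0xb0c7
  op=0xb0c7>>11=0x16 ⇒ movi (RI)
  rd@[10:7]=0x1 ⇒ b
  imm@[6:0]=0x47 ⇒ $71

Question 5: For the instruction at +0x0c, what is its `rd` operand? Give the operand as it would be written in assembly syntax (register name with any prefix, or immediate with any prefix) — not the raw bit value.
off 0x0c: read 36 f0 as big → 0x36f0
  op=0x36f0>>11=0x6 ⇒ load (RR)
  rd@[10:7]=0xd ⇒ t
  rs@[6:3]=0xe ⇒ u

t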